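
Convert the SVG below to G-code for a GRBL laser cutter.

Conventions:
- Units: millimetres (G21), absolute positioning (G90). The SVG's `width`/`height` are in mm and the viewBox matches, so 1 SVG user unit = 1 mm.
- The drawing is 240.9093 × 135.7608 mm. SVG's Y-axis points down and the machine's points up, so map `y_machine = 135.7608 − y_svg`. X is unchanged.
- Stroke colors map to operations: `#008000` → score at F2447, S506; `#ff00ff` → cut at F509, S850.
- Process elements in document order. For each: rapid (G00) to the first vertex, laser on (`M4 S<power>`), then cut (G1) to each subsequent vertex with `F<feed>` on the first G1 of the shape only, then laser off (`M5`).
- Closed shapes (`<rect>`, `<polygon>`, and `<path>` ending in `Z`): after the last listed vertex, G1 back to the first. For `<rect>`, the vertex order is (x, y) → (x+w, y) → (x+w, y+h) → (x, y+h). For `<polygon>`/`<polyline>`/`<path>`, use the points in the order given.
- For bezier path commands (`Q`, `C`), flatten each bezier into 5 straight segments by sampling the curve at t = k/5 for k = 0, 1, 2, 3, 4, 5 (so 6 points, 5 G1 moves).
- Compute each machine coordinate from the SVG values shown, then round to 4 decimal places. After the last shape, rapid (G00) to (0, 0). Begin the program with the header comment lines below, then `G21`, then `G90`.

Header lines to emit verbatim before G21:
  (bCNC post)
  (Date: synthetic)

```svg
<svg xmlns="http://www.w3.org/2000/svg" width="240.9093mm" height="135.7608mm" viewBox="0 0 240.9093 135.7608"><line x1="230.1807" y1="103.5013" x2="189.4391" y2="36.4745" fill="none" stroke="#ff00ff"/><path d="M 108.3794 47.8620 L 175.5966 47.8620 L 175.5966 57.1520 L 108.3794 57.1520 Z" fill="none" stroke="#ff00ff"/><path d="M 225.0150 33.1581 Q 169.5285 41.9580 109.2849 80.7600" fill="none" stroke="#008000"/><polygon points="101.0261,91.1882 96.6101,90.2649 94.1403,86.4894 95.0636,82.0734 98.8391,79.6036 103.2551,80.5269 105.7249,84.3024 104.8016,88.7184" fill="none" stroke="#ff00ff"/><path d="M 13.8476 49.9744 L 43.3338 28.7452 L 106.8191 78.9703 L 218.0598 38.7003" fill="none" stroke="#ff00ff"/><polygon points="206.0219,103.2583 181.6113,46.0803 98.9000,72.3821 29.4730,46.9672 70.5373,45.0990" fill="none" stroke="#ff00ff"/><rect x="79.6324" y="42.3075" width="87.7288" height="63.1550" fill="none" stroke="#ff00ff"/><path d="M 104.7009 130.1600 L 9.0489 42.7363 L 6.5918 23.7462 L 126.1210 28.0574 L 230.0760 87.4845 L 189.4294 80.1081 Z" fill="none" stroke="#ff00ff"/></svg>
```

(bCNC post)
(Date: synthetic)
G21
G90
G00 X230.1807 Y32.2595
M4 S850
G1 X189.4391 Y99.2863 F509
M5
G00 X108.3794 Y87.8988
M4 S850
G1 X175.5966 Y87.8988 F509
G1 X175.5966 Y78.6088
G1 X108.3794 Y78.6088
G1 X108.3794 Y87.8988
M5
G00 X225.0150 Y102.6027
M4 S506
G1 X202.6301 Y97.8827 F2447
G1 X179.8647 Y90.7624
G1 X156.7186 Y81.2421
G1 X133.1921 Y69.3215
G1 X109.2849 Y55.0008
M5
G00 X101.0261 Y44.5726
M4 S850
G1 X96.6101 Y45.4959 F509
G1 X94.1403 Y49.2714
G1 X95.0636 Y53.6874
G1 X98.8391 Y56.1572
G1 X103.2551 Y55.2339
G1 X105.7249 Y51.4584
G1 X104.8016 Y47.0424
G1 X101.0261 Y44.5726
M5
G00 X13.8476 Y85.7864
M4 S850
G1 X43.3338 Y107.0156 F509
G1 X106.8191 Y56.7905
G1 X218.0598 Y97.0605
M5
G00 X206.0219 Y32.5025
M4 S850
G1 X181.6113 Y89.6805 F509
G1 X98.9000 Y63.3787
G1 X29.4730 Y88.7936
G1 X70.5373 Y90.6618
G1 X206.0219 Y32.5025
M5
G00 X79.6324 Y93.4533
M4 S850
G1 X167.3612 Y93.4533 F509
G1 X167.3612 Y30.2983
G1 X79.6324 Y30.2983
G1 X79.6324 Y93.4533
M5
G00 X104.7009 Y5.6008
M4 S850
G1 X9.0489 Y93.0245 F509
G1 X6.5918 Y112.0146
G1 X126.1210 Y107.7034
G1 X230.0760 Y48.2763
G1 X189.4294 Y55.6527
G1 X104.7009 Y5.6008
M5
G00 X0.0000 Y0.0000

Since the viewBox matches the mm dimensions, user units are millimetres directly. The only transform is the Y-flip y_m = 135.7608 − y_svg.

Shape 1 is a line segment drawn with `<line>`. Its stroke #ff00ff means cut at S850, F509. After flipping Y the toolpath is (230.1807,32.2595) → (189.4391,99.2863).

Shape 2 is a rectangle drawn with `<path>`. Its stroke #ff00ff means cut at S850, F509. After flipping Y the toolpath is (108.3794,87.8988) → (175.5966,87.8988) → (175.5966,78.6088) → (108.3794,78.6088) → (108.3794,87.8988), returning to the start.

Shape 3 is a quadratic bezier drawn with `<path>`. Its stroke #008000 means score at S506, F2447. After flipping Y the toolpath is (225.0150,102.6027) → (202.6301,97.8827) → (179.8647,90.7624) → (156.7186,81.2421) → (133.1921,69.3215) → (109.2849,55.0008).

Shape 4 is a regular polygon drawn with `<polygon>`. Its stroke #ff00ff means cut at S850, F509. After flipping Y the toolpath is (101.0261,44.5726) → (96.6101,45.4959) → (94.1403,49.2714) → (95.0636,53.6874) → (98.8391,56.1572) → (103.2551,55.2339) → (105.7249,51.4584) → (104.8016,47.0424) → (101.0261,44.5726), returning to the start.

Shape 5 is a open polyline drawn with `<path>`. Its stroke #ff00ff means cut at S850, F509. After flipping Y the toolpath is (13.8476,85.7864) → (43.3338,107.0156) → (106.8191,56.7905) → (218.0598,97.0605).

Shape 6 is a closed polygon drawn with `<polygon>`. Its stroke #ff00ff means cut at S850, F509. After flipping Y the toolpath is (206.0219,32.5025) → (181.6113,89.6805) → (98.9000,63.3787) → (29.4730,88.7936) → (70.5373,90.6618) → (206.0219,32.5025), returning to the start.

Shape 7 is a rectangle drawn with `<rect>`. Its stroke #ff00ff means cut at S850, F509. After flipping Y the toolpath is (79.6324,93.4533) → (167.3612,93.4533) → (167.3612,30.2983) → (79.6324,30.2983) → (79.6324,93.4533), returning to the start.

Shape 8 is a closed polygon drawn with `<path>`. Its stroke #ff00ff means cut at S850, F509. After flipping Y the toolpath is (104.7009,5.6008) → (9.0489,93.0245) → (6.5918,112.0146) → (126.1210,107.7034) → (230.0760,48.2763) → (189.4294,55.6527) → (104.7009,5.6008), returning to the start.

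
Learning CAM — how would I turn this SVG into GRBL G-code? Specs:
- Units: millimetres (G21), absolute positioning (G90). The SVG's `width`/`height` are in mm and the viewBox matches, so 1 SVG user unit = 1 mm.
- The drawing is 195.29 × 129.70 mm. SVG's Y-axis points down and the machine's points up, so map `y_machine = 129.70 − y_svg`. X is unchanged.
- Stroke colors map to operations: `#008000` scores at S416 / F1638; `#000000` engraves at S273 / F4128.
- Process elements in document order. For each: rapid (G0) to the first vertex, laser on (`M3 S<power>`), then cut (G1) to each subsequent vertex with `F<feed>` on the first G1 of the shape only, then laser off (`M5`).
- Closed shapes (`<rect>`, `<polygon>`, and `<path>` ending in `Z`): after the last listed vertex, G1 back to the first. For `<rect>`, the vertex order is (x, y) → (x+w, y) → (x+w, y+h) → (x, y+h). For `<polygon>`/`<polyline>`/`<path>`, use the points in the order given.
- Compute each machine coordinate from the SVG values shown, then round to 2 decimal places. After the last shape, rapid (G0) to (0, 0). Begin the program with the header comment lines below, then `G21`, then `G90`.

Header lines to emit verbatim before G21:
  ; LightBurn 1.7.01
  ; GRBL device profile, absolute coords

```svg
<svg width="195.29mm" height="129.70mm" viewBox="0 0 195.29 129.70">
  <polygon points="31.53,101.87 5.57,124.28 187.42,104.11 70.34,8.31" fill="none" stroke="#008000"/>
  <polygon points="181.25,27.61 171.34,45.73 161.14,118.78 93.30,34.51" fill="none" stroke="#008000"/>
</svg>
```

viewBox `0 0 195.29 129.70` with mm width/height → 1 unit = 1 mm. Flip: y_m = 129.70 − y_svg.

**Shape 1** — `<polygon>` closed polygon, stroke `#008000` → score (S416, F1638). Machine vertices: (31.53,27.83) → (5.57,5.42) → (187.42,25.59) → (70.34,121.39) → (31.53,27.83). Closed: final G1 returns to the first vertex.

**Shape 2** — `<polygon>` closed polygon, stroke `#008000` → score (S416, F1638). Machine vertices: (181.25,102.09) → (171.34,83.97) → (161.14,10.92) → (93.30,95.19) → (181.25,102.09). Closed: final G1 returns to the first vertex.

; LightBurn 1.7.01
; GRBL device profile, absolute coords
G21
G90
G0 X31.53 Y27.83
M3 S416
G1 X5.57 Y5.42 F1638
G1 X187.42 Y25.59
G1 X70.34 Y121.39
G1 X31.53 Y27.83
M5
G0 X181.25 Y102.09
M3 S416
G1 X171.34 Y83.97 F1638
G1 X161.14 Y10.92
G1 X93.30 Y95.19
G1 X181.25 Y102.09
M5
G0 X0.00 Y0.00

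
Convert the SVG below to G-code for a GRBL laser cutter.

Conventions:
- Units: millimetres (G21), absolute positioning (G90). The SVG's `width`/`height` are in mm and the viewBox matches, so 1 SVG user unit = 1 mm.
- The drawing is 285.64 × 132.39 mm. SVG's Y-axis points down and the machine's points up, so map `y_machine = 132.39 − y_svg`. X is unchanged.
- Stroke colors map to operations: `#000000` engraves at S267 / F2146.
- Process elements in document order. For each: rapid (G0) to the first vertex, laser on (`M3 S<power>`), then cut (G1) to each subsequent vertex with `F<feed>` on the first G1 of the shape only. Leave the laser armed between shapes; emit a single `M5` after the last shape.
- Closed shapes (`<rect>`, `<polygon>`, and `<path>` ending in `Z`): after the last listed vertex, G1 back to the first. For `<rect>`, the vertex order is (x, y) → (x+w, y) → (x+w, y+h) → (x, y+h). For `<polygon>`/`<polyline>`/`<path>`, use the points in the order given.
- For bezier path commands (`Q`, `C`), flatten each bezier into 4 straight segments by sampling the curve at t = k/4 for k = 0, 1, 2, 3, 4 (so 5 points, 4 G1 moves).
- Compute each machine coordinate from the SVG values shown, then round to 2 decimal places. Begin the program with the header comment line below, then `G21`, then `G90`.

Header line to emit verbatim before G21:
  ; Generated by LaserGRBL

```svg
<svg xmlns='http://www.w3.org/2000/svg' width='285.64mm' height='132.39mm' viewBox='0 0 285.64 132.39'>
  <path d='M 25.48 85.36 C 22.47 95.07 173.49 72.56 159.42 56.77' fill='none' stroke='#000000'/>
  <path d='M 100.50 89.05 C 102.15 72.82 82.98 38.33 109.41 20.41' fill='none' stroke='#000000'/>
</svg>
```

viewBox `0 0 285.64 132.39` with mm width/height → 1 unit = 1 mm. Flip: y_m = 132.39 − y_svg.

**Shape 1** — `<path>` cubic bezier, stroke `#000000` → engrave (S267, F2146). Control points (SVG): P0=(25.48,85.36), P1=(22.47,95.07), P2=(173.49,72.56), P3=(159.42,56.77); sampled at t=k/4. Machine vertices: (25.48,47.03) → (47.12,45.18) → (96.60,51.76) → (144.00,63.13) → (159.42,75.62). Open path.

**Shape 2** — `<path>` cubic bezier, stroke `#000000` → engrave (S267, F2146). Control points (SVG): P0=(100.50,89.05), P1=(102.15,72.82), P2=(82.98,38.33), P3=(109.41,20.41); sampled at t=k/4. Machine vertices: (100.50,43.34) → (98.87,58.39) → (95.66,77.03) → (97.10,95.98) → (109.41,111.98). Open path.

; Generated by LaserGRBL
G21
G90
G0 X25.48 Y47.03
M3 S267
G1 X47.12 Y45.18 F2146
G1 X96.60 Y51.76
G1 X144.00 Y63.13
G1 X159.42 Y75.62
G0 X100.50 Y43.34
M3 S267
G1 X98.87 Y58.39 F2146
G1 X95.66 Y77.03
G1 X97.10 Y95.98
G1 X109.41 Y111.98
M5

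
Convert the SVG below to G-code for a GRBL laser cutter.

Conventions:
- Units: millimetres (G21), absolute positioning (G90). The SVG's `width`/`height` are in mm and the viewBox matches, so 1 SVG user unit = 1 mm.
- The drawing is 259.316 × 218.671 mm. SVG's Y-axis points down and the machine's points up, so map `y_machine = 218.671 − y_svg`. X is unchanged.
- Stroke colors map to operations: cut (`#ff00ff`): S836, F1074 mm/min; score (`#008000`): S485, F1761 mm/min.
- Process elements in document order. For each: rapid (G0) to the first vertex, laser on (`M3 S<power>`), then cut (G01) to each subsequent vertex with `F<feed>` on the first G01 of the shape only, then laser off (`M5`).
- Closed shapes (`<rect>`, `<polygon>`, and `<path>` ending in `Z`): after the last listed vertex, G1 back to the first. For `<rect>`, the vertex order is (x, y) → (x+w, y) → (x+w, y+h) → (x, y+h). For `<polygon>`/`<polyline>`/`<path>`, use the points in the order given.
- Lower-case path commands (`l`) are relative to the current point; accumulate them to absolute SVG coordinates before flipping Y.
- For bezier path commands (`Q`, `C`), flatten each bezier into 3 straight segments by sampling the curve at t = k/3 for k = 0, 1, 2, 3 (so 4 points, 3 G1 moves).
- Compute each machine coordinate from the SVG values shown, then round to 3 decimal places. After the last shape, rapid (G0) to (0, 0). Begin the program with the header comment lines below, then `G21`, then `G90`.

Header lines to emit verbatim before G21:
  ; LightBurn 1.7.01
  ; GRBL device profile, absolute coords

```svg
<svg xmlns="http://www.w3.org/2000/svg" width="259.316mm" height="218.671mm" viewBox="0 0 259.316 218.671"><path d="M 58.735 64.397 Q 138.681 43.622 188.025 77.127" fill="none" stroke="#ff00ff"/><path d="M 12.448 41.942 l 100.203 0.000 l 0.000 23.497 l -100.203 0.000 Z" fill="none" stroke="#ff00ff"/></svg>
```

Since the viewBox matches the mm dimensions, user units are millimetres directly. The only transform is the Y-flip y_m = 218.671 − y_svg.

Shape 1 is a quadratic bezier drawn with `<path>`. Its stroke #ff00ff means cut at S836, F1074. After flipping Y the toolpath is (58.735,154.274) → (108.632,162.093) → (151.729,157.850) → (188.025,141.544).

Shape 2 is a rectangle drawn with `<path>`. Its stroke #ff00ff means cut at S836, F1074. After flipping Y the toolpath is (12.448,176.729) → (112.651,176.729) → (112.651,153.232) → (12.448,153.232) → (12.448,176.729), returning to the start.

; LightBurn 1.7.01
; GRBL device profile, absolute coords
G21
G90
G0 X58.735 Y154.274
M3 S836
G01 X108.632 Y162.093 F1074
G01 X151.729 Y157.850
G01 X188.025 Y141.544
M5
G0 X12.448 Y176.729
M3 S836
G01 X112.651 Y176.729 F1074
G01 X112.651 Y153.232
G01 X12.448 Y153.232
G01 X12.448 Y176.729
M5
G0 X0.000 Y0.000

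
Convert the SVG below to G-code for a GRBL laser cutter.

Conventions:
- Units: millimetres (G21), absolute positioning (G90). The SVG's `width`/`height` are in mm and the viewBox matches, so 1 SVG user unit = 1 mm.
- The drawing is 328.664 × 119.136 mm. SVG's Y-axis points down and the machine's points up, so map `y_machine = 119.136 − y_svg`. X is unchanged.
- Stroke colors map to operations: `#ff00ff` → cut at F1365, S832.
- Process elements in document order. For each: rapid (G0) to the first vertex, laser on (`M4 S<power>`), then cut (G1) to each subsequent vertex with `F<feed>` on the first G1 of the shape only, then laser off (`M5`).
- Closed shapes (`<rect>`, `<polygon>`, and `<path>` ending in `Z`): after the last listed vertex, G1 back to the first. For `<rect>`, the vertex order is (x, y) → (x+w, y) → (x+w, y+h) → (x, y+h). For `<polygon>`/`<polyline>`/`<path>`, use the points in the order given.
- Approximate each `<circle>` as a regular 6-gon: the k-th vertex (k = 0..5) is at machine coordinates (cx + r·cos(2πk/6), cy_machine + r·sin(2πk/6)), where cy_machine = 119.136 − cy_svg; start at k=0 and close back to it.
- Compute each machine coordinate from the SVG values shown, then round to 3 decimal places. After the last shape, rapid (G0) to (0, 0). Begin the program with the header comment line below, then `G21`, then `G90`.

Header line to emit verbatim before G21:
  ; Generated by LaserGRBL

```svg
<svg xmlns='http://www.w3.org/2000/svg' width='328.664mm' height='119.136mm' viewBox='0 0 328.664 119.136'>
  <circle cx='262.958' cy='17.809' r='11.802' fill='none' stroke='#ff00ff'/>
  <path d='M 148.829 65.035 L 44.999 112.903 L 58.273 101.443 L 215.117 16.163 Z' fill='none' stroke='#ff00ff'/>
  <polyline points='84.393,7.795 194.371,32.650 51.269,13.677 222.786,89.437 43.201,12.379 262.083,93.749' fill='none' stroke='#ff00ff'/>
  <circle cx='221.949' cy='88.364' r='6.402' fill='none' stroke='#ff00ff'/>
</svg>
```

1 u = 1 mm; y_m = 119.136 − y.

[1] `<circle>` circle, #ff00ff→cut S832 F1365: (274.760,101.327) → (268.859,111.548) → (257.057,111.548) → (251.156,101.327) → (257.057,91.106) → (268.859,91.106) → (274.760,101.327) (closed)

[2] `<path>` closed polygon, #ff00ff→cut S832 F1365: (148.829,54.101) → (44.999,6.233) → (58.273,17.693) → (215.117,102.973) → (148.829,54.101) (closed)

[3] `<polyline>` open polyline, #ff00ff→cut S832 F1365: (84.393,111.341) → (194.371,86.486) → (51.269,105.459) → (222.786,29.699) → (43.201,106.757) → (262.083,25.387)

[4] `<circle>` circle, #ff00ff→cut S832 F1365: (228.351,30.772) → (225.150,36.316) → (218.748,36.316) → (215.547,30.772) → (218.748,25.228) → (225.150,25.228) → (228.351,30.772) (closed)

; Generated by LaserGRBL
G21
G90
G0 X274.760 Y101.327
M4 S832
G1 X268.859 Y111.548 F1365
G1 X257.057 Y111.548
G1 X251.156 Y101.327
G1 X257.057 Y91.106
G1 X268.859 Y91.106
G1 X274.760 Y101.327
M5
G0 X148.829 Y54.101
M4 S832
G1 X44.999 Y6.233 F1365
G1 X58.273 Y17.693
G1 X215.117 Y102.973
G1 X148.829 Y54.101
M5
G0 X84.393 Y111.341
M4 S832
G1 X194.371 Y86.486 F1365
G1 X51.269 Y105.459
G1 X222.786 Y29.699
G1 X43.201 Y106.757
G1 X262.083 Y25.387
M5
G0 X228.351 Y30.772
M4 S832
G1 X225.150 Y36.316 F1365
G1 X218.748 Y36.316
G1 X215.547 Y30.772
G1 X218.748 Y25.228
G1 X225.150 Y25.228
G1 X228.351 Y30.772
M5
G0 X0.000 Y0.000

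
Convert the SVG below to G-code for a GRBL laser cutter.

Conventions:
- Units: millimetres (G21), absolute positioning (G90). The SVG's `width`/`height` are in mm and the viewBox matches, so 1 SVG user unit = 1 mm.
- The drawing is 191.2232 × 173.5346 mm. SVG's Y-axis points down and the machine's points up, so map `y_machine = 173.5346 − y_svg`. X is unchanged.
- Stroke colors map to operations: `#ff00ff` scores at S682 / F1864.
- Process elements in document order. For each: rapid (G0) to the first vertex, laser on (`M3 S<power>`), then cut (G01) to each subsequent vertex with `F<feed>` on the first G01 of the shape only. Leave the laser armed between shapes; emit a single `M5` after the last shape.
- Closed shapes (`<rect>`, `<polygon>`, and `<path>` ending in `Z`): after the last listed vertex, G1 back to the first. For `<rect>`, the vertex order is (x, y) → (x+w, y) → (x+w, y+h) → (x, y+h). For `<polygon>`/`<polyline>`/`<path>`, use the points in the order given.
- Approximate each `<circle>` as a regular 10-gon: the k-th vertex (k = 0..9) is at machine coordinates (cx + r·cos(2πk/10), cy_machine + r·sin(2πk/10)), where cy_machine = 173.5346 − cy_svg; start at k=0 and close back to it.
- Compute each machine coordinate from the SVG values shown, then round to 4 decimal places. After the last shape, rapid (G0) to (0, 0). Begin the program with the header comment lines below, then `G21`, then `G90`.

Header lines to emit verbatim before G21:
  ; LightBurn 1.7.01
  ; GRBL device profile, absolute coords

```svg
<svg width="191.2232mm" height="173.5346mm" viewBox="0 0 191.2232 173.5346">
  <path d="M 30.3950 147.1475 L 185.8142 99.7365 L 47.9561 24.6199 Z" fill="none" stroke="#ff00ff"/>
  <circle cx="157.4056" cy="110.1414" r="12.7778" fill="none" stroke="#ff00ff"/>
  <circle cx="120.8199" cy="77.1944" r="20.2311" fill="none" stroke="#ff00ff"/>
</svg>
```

1 u = 1 mm; y_m = 173.5346 − y.

[1] `<path>` closed polygon, #ff00ff→score S682 F1864: (30.3950,26.3871) → (185.8142,73.7981) → (47.9561,148.9147) → (30.3950,26.3871) (closed)

[2] `<circle>` circle, #ff00ff→score S682 F1864: (170.1834,63.3932) → (167.7431,70.9038) → (161.3542,75.5456) → (153.4570,75.5456) → (147.0681,70.9038) → (144.6278,63.3932) → (147.0681,55.8826) → (153.4570,51.2408) → (161.3542,51.2408) → (167.7431,55.8826) → (170.1834,63.3932) (closed)

[3] `<circle>` circle, #ff00ff→score S682 F1864: (141.0510,96.3402) → (137.1872,108.2317) → (127.0717,115.5811) → (114.5681,115.5811) → (104.4526,108.2317) → (100.5888,96.3402) → (104.4526,84.4487) → (114.5681,77.0993) → (127.0717,77.0993) → (137.1872,84.4487) → (141.0510,96.3402) (closed)

; LightBurn 1.7.01
; GRBL device profile, absolute coords
G21
G90
G0 X30.3950 Y26.3871
M3 S682
G01 X185.8142 Y73.7981 F1864
G01 X47.9561 Y148.9147
G01 X30.3950 Y26.3871
G0 X170.1834 Y63.3932
M3 S682
G01 X167.7431 Y70.9038 F1864
G01 X161.3542 Y75.5456
G01 X153.4570 Y75.5456
G01 X147.0681 Y70.9038
G01 X144.6278 Y63.3932
G01 X147.0681 Y55.8826
G01 X153.4570 Y51.2408
G01 X161.3542 Y51.2408
G01 X167.7431 Y55.8826
G01 X170.1834 Y63.3932
G0 X141.0510 Y96.3402
M3 S682
G01 X137.1872 Y108.2317 F1864
G01 X127.0717 Y115.5811
G01 X114.5681 Y115.5811
G01 X104.4526 Y108.2317
G01 X100.5888 Y96.3402
G01 X104.4526 Y84.4487
G01 X114.5681 Y77.0993
G01 X127.0717 Y77.0993
G01 X137.1872 Y84.4487
G01 X141.0510 Y96.3402
M5
G0 X0.0000 Y0.0000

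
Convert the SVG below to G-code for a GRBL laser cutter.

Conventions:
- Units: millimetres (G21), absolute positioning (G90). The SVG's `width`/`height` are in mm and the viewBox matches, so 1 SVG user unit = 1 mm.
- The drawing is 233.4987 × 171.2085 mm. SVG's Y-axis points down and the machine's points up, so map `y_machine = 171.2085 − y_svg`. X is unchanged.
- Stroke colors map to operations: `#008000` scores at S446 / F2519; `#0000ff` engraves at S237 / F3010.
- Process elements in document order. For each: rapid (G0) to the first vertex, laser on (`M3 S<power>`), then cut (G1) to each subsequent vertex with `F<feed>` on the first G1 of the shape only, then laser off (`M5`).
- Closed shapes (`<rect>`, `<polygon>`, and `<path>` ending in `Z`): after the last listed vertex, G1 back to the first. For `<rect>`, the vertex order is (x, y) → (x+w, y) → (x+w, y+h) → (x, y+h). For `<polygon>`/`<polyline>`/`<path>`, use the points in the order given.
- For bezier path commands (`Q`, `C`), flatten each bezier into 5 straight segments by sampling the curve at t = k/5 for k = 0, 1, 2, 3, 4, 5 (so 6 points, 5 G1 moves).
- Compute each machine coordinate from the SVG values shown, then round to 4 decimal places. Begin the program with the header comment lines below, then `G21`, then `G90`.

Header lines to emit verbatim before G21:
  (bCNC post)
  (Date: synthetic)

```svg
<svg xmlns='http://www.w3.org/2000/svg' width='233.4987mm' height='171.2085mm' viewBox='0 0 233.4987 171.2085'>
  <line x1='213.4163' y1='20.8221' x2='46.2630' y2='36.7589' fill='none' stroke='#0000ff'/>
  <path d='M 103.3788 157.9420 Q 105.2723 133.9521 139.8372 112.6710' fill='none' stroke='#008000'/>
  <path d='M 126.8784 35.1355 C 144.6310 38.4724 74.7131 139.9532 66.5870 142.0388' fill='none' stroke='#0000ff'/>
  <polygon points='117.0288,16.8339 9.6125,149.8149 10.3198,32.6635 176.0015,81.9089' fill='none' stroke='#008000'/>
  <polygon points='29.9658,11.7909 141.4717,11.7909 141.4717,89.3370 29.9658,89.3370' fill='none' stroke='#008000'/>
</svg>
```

(bCNC post)
(Date: synthetic)
G21
G90
G0 X213.4163 Y150.3864
M3 S237
G1 X46.2630 Y134.4496 F3010
M5
G0 X103.3788 Y13.2665
M3 S446
G1 X105.4431 Y22.7541 F2519
G1 X110.1210 Y32.0250
G1 X117.4127 Y41.0792
G1 X127.3181 Y49.9167
G1 X139.8372 Y58.5375
M5
G0 X126.8784 Y136.0730
M3 S237
G1 X128.2052 Y123.8739 F3010
G1 X115.6653 Y97.6022
G1 X96.4328 Y66.7396
G1 X77.6820 Y40.7682
G1 X66.5870 Y29.1697
M5
G0 X117.0288 Y154.3746
M3 S446
G1 X9.6125 Y21.3936 F2519
G1 X10.3198 Y138.5450
G1 X176.0015 Y89.2996
G1 X117.0288 Y154.3746
M5
G0 X29.9658 Y159.4176
M3 S446
G1 X141.4717 Y159.4176 F2519
G1 X141.4717 Y81.8715
G1 X29.9658 Y81.8715
G1 X29.9658 Y159.4176
M5

1 u = 1 mm; y_m = 171.2085 − y.

[1] `<line>` line segment, #0000ff→engrave S237 F3010: (213.4163,150.3864) → (46.2630,134.4496)

[2] `<path>` quadratic bezier, #008000→score S446 F2519: (103.3788,13.2665) → (105.4431,22.7541) → (110.1210,32.0250) → (117.4127,41.0792) → (127.3181,49.9167) → (139.8372,58.5375)

[3] `<path>` cubic bezier, #0000ff→engrave S237 F3010: (126.8784,136.0730) → (128.2052,123.8739) → (115.6653,97.6022) → (96.4328,66.7396) → (77.6820,40.7682) → (66.5870,29.1697)

[4] `<polygon>` closed polygon, #008000→score S446 F2519: (117.0288,154.3746) → (9.6125,21.3936) → (10.3198,138.5450) → (176.0015,89.2996) → (117.0288,154.3746) (closed)

[5] `<polygon>` rectangle, #008000→score S446 F2519: (29.9658,159.4176) → (141.4717,159.4176) → (141.4717,81.8715) → (29.9658,81.8715) → (29.9658,159.4176) (closed)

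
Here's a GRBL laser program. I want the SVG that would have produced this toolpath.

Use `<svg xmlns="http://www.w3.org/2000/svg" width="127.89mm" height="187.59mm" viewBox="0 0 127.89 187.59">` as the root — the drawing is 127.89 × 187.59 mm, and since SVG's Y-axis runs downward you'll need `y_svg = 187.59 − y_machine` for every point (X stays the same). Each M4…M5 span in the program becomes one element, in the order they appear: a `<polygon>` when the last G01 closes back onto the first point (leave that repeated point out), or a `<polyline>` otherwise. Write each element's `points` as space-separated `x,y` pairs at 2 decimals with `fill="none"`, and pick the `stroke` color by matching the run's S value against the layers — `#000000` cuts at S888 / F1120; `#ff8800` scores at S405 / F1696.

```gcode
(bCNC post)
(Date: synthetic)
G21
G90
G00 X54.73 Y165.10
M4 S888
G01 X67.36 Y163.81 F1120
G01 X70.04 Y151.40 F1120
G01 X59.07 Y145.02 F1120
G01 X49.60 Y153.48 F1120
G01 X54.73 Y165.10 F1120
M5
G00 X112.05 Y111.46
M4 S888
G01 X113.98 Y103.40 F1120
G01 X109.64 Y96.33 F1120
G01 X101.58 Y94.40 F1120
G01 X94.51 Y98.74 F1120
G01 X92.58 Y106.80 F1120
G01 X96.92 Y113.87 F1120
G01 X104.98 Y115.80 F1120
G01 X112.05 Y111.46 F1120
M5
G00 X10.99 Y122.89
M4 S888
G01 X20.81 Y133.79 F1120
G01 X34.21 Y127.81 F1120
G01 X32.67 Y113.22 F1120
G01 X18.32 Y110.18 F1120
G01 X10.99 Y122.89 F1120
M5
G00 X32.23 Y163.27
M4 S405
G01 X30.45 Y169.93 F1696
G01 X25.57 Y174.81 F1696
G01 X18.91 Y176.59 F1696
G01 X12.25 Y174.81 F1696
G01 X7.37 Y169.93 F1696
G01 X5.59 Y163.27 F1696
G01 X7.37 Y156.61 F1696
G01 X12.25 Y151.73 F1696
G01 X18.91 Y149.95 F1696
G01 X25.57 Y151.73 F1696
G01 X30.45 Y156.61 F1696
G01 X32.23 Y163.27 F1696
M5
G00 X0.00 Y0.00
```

<svg xmlns="http://www.w3.org/2000/svg" width="127.89mm" height="187.59mm" viewBox="0 0 127.89 187.59">
  <polygon points="54.73,22.49 67.36,23.78 70.04,36.19 59.07,42.57 49.60,34.11" fill="none" stroke="#000000"/>
  <polygon points="112.05,76.13 113.98,84.19 109.64,91.26 101.58,93.19 94.51,88.85 92.58,80.79 96.92,73.72 104.98,71.79" fill="none" stroke="#000000"/>
  <polygon points="10.99,64.70 20.81,53.80 34.21,59.78 32.67,74.37 18.32,77.41" fill="none" stroke="#000000"/>
  <polygon points="32.23,24.32 30.45,17.66 25.57,12.78 18.91,11.00 12.25,12.78 7.37,17.66 5.59,24.32 7.37,30.98 12.25,35.86 18.91,37.64 25.57,35.86 30.45,30.98" fill="none" stroke="#ff8800"/>
</svg>

y_svg = 187.59 − y_m.

[1] S888→`#000000` (cut); closed run; points: 54.73,22.49 67.36,23.78 70.04,36.19 59.07,42.57 49.60,34.11

[2] S888→`#000000` (cut); closed run; points: 112.05,76.13 113.98,84.19 109.64,91.26 101.58,93.19 94.51,88.85 92.58,80.79 96.92,73.72 104.98,71.79

[3] S888→`#000000` (cut); closed run; points: 10.99,64.70 20.81,53.80 34.21,59.78 32.67,74.37 18.32,77.41

[4] S405→`#ff8800` (score); closed run; points: 32.23,24.32 30.45,17.66 25.57,12.78 18.91,11.00 12.25,12.78 7.37,17.66 5.59,24.32 7.37,30.98 12.25,35.86 18.91,37.64 25.57,35.86 30.45,30.98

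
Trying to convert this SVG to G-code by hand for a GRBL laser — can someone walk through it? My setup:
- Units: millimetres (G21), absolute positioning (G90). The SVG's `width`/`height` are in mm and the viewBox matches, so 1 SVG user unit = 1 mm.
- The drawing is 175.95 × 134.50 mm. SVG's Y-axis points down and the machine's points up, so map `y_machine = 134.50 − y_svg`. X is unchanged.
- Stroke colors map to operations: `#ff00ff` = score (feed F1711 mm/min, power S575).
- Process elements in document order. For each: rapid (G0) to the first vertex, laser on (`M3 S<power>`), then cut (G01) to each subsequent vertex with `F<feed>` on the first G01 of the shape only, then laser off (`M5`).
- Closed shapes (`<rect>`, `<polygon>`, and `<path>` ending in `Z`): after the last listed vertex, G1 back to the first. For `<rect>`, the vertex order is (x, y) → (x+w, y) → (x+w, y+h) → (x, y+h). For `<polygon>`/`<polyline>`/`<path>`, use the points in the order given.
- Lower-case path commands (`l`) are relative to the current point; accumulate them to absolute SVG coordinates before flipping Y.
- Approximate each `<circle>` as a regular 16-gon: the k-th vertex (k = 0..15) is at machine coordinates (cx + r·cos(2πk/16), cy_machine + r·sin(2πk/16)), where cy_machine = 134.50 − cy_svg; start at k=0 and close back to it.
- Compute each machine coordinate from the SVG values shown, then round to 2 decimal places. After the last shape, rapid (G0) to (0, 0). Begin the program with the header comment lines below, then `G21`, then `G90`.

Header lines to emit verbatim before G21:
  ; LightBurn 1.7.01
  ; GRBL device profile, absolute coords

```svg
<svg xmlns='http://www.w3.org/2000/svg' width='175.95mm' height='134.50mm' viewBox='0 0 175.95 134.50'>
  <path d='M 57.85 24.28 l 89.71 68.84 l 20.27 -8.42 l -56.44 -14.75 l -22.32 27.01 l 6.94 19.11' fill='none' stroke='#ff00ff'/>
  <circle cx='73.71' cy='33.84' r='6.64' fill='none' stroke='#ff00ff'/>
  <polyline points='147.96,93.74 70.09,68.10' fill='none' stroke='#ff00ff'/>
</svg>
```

viewBox `0 0 175.95 134.50` with mm width/height → 1 unit = 1 mm. Flip: y_m = 134.50 − y_svg.

**Shape 1** — `<path>` open polyline, stroke `#ff00ff` → score (S575, F1711). Machine vertices: (57.85,110.22) → (147.56,41.38) → (167.83,49.80) → (111.39,64.55) → (89.07,37.54) → (96.01,18.43). Open path.

**Shape 2** — `<circle>` circle, stroke `#ff00ff` → score (S575, F1711). Machine vertices: (80.35,100.66) → (79.84,103.20) → (78.41,105.36) → (76.25,106.79) → (73.71,107.30) → (71.17,106.79) → (69.01,105.36) → (67.58,103.20) → (67.07,100.66) → (67.58,98.12) → (69.01,95.96) → (71.17,94.53) → (73.71,94.02) → (76.25,94.53) → (78.41,95.96) → (79.84,98.12) → (80.35,100.66). Closed: final G1 returns to the first vertex.

**Shape 3** — `<polyline>` line segment, stroke `#ff00ff` → score (S575, F1711). Machine vertices: (147.96,40.76) → (70.09,66.40). Open path.

; LightBurn 1.7.01
; GRBL device profile, absolute coords
G21
G90
G0 X57.85 Y110.22
M3 S575
G01 X147.56 Y41.38 F1711
G01 X167.83 Y49.80
G01 X111.39 Y64.55
G01 X89.07 Y37.54
G01 X96.01 Y18.43
M5
G0 X80.35 Y100.66
M3 S575
G01 X79.84 Y103.20 F1711
G01 X78.41 Y105.36
G01 X76.25 Y106.79
G01 X73.71 Y107.30
G01 X71.17 Y106.79
G01 X69.01 Y105.36
G01 X67.58 Y103.20
G01 X67.07 Y100.66
G01 X67.58 Y98.12
G01 X69.01 Y95.96
G01 X71.17 Y94.53
G01 X73.71 Y94.02
G01 X76.25 Y94.53
G01 X78.41 Y95.96
G01 X79.84 Y98.12
G01 X80.35 Y100.66
M5
G0 X147.96 Y40.76
M3 S575
G01 X70.09 Y66.40 F1711
M5
G0 X0.00 Y0.00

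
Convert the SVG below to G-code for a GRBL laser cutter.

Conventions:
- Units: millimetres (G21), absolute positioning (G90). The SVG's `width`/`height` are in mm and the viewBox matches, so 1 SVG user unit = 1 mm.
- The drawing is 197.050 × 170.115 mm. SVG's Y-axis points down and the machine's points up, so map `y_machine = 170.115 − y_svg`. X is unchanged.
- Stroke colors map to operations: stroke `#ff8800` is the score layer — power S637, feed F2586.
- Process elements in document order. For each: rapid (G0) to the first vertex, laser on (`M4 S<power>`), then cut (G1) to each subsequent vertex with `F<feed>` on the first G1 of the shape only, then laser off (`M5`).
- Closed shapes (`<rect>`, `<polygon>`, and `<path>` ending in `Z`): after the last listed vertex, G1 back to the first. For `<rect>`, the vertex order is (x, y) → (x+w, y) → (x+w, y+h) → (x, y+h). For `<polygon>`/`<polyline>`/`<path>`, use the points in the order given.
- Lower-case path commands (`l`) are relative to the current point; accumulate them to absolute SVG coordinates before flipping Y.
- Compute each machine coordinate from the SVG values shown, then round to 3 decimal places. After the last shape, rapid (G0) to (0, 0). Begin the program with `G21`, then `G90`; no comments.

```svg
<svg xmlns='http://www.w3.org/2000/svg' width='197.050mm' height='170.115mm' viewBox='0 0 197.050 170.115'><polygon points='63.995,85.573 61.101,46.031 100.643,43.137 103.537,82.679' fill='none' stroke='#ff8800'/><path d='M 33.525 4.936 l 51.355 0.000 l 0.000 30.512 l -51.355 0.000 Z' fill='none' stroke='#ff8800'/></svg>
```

G21
G90
G0 X63.995 Y84.542
M4 S637
G1 X61.101 Y124.084 F2586
G1 X100.643 Y126.978
G1 X103.537 Y87.436
G1 X63.995 Y84.542
M5
G0 X33.525 Y165.179
M4 S637
G1 X84.880 Y165.179 F2586
G1 X84.880 Y134.667
G1 X33.525 Y134.667
G1 X33.525 Y165.179
M5
G0 X0.000 Y0.000

Since the viewBox matches the mm dimensions, user units are millimetres directly. The only transform is the Y-flip y_m = 170.115 − y_svg.

Shape 1 is a regular polygon drawn with `<polygon>`. Its stroke #ff8800 means score at S637, F2586. After flipping Y the toolpath is (63.995,84.542) → (61.101,124.084) → (100.643,126.978) → (103.537,87.436) → (63.995,84.542), returning to the start.

Shape 2 is a rectangle drawn with `<path>`. Its stroke #ff8800 means score at S637, F2586. After flipping Y the toolpath is (33.525,165.179) → (84.880,165.179) → (84.880,134.667) → (33.525,134.667) → (33.525,165.179), returning to the start.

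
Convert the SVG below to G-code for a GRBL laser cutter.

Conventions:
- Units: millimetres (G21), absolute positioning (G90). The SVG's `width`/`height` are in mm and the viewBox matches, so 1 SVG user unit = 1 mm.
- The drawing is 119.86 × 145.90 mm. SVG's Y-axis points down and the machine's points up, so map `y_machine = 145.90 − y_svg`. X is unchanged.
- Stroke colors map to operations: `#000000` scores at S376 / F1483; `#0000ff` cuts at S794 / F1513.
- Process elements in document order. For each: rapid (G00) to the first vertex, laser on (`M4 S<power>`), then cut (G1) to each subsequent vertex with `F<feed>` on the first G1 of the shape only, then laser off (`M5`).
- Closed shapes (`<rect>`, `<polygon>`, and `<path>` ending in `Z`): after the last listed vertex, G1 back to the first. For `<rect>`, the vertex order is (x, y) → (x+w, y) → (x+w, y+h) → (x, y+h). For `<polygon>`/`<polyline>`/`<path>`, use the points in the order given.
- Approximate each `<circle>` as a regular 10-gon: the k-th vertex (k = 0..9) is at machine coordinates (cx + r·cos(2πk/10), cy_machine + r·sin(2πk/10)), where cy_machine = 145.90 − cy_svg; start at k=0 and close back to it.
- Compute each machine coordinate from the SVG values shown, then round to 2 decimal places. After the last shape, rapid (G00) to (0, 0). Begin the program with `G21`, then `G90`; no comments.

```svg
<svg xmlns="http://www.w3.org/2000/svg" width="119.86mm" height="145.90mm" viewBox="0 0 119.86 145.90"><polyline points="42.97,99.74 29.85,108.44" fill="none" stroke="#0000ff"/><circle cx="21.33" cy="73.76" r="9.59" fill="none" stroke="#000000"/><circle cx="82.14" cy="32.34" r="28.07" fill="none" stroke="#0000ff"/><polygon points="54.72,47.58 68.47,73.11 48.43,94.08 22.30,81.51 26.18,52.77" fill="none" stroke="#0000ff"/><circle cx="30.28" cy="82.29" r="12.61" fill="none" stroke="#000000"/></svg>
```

G21
G90
G00 X42.97 Y46.16
M4 S794
G1 X29.85 Y37.46 F1513
M5
G00 X30.92 Y72.14
M4 S376
G1 X29.09 Y77.78 F1483
G1 X24.29 Y81.26
G1 X18.37 Y81.26
G1 X13.57 Y77.78
G1 X11.74 Y72.14
G1 X13.57 Y66.50
G1 X18.37 Y63.02
G1 X24.29 Y63.02
G1 X29.09 Y66.50
G1 X30.92 Y72.14
M5
G00 X110.21 Y113.56
M4 S794
G1 X104.85 Y130.06 F1513
G1 X90.81 Y140.26
G1 X73.47 Y140.26
G1 X59.43 Y130.06
G1 X54.07 Y113.56
G1 X59.43 Y97.06
G1 X73.47 Y86.86
G1 X90.81 Y86.86
G1 X104.85 Y97.06
G1 X110.21 Y113.56
M5
G00 X54.72 Y98.32
M4 S794
G1 X68.47 Y72.79 F1513
G1 X48.43 Y51.82
G1 X22.30 Y64.39
G1 X26.18 Y93.13
G1 X54.72 Y98.32
M5
G00 X42.89 Y63.61
M4 S376
G1 X40.48 Y71.02 F1483
G1 X34.18 Y75.60
G1 X26.38 Y75.60
G1 X20.08 Y71.02
G1 X17.67 Y63.61
G1 X20.08 Y56.20
G1 X26.38 Y51.62
G1 X34.18 Y51.62
G1 X40.48 Y56.20
G1 X42.89 Y63.61
M5
G00 X0.00 Y0.00

1 u = 1 mm; y_m = 145.90 − y.

[1] `<polyline>` line segment, #0000ff→cut S794 F1513: (42.97,46.16) → (29.85,37.46)

[2] `<circle>` circle, #000000→score S376 F1483: (30.92,72.14) → (29.09,77.78) → (24.29,81.26) → (18.37,81.26) → (13.57,77.78) → (11.74,72.14) → (13.57,66.50) → (18.37,63.02) → (24.29,63.02) → (29.09,66.50) → (30.92,72.14) (closed)

[3] `<circle>` circle, #0000ff→cut S794 F1513: (110.21,113.56) → (104.85,130.06) → (90.81,140.26) → (73.47,140.26) → (59.43,130.06) → (54.07,113.56) → (59.43,97.06) → (73.47,86.86) → (90.81,86.86) → (104.85,97.06) → (110.21,113.56) (closed)

[4] `<polygon>` regular polygon, #0000ff→cut S794 F1513: (54.72,98.32) → (68.47,72.79) → (48.43,51.82) → (22.30,64.39) → (26.18,93.13) → (54.72,98.32) (closed)

[5] `<circle>` circle, #000000→score S376 F1483: (42.89,63.61) → (40.48,71.02) → (34.18,75.60) → (26.38,75.60) → (20.08,71.02) → (17.67,63.61) → (20.08,56.20) → (26.38,51.62) → (34.18,51.62) → (40.48,56.20) → (42.89,63.61) (closed)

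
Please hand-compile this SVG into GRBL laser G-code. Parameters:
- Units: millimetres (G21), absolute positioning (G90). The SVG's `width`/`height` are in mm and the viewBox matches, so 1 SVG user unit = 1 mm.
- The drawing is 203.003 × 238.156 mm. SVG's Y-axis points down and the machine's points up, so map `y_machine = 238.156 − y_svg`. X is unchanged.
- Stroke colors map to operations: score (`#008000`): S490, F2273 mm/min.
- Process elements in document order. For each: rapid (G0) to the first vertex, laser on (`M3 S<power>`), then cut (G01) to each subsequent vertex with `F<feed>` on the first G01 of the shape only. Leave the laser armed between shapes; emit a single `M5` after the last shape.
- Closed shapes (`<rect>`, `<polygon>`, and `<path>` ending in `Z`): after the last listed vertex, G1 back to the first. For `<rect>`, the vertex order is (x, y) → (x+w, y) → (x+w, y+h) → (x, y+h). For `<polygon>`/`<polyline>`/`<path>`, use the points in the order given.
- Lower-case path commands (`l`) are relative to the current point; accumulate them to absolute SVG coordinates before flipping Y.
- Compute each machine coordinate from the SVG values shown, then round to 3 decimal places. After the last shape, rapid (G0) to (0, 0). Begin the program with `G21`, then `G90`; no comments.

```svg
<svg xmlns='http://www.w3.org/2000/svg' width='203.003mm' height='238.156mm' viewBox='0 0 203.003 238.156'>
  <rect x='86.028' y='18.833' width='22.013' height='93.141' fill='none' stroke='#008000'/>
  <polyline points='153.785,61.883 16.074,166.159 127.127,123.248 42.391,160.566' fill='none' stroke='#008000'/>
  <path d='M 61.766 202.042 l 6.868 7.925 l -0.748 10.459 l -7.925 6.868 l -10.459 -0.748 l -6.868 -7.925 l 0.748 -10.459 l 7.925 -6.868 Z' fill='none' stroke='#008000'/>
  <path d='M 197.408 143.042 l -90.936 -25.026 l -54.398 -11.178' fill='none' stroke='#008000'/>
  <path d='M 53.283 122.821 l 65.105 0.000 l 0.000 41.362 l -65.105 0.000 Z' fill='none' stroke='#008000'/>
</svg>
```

G21
G90
G0 X86.028 Y219.323
M3 S490
G01 X108.041 Y219.323 F2273
G01 X108.041 Y126.182
G01 X86.028 Y126.182
G01 X86.028 Y219.323
G0 X153.785 Y176.273
M3 S490
G01 X16.074 Y71.997 F2273
G01 X127.127 Y114.908
G01 X42.391 Y77.590
G0 X61.766 Y36.114
M3 S490
G01 X68.634 Y28.189 F2273
G01 X67.886 Y17.730
G01 X59.961 Y10.862
G01 X49.502 Y11.610
G01 X42.634 Y19.535
G01 X43.382 Y29.994
G01 X51.307 Y36.862
G01 X61.766 Y36.114
G0 X197.408 Y95.114
M3 S490
G01 X106.472 Y120.140 F2273
G01 X52.074 Y131.318
G0 X53.283 Y115.335
M3 S490
G01 X118.388 Y115.335 F2273
G01 X118.388 Y73.973
G01 X53.283 Y73.973
G01 X53.283 Y115.335
M5
G0 X0.000 Y0.000

Since the viewBox matches the mm dimensions, user units are millimetres directly. The only transform is the Y-flip y_m = 238.156 − y_svg.

Shape 1 is a rectangle drawn with `<rect>`. Its stroke #008000 means score at S490, F2273. After flipping Y the toolpath is (86.028,219.323) → (108.041,219.323) → (108.041,126.182) → (86.028,126.182) → (86.028,219.323), returning to the start.

Shape 2 is a open polyline drawn with `<polyline>`. Its stroke #008000 means score at S490, F2273. After flipping Y the toolpath is (153.785,176.273) → (16.074,71.997) → (127.127,114.908) → (42.391,77.590).

Shape 3 is a regular polygon drawn with `<path>`. Its stroke #008000 means score at S490, F2273. After flipping Y the toolpath is (61.766,36.114) → (68.634,28.189) → (67.886,17.730) → (59.961,10.862) → (49.502,11.610) → (42.634,19.535) → (43.382,29.994) → (51.307,36.862) → (61.766,36.114), returning to the start.

Shape 4 is a open polyline drawn with `<path>`. Its stroke #008000 means score at S490, F2273. After flipping Y the toolpath is (197.408,95.114) → (106.472,120.140) → (52.074,131.318).

Shape 5 is a rectangle drawn with `<path>`. Its stroke #008000 means score at S490, F2273. After flipping Y the toolpath is (53.283,115.335) → (118.388,115.335) → (118.388,73.973) → (53.283,73.973) → (53.283,115.335), returning to the start.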